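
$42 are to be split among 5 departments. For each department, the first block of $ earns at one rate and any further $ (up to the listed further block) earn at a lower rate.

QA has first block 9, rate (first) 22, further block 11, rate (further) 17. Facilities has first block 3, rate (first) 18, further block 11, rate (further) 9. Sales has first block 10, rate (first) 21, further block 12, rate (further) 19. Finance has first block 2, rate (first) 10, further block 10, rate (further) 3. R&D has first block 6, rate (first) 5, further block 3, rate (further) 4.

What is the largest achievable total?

Rank every tier by rate: QA/first 22 > Sales/first 21 > Sales/second 19 > Facilities/first 18 > QA/second 17 > Finance/first 10 > Facilities/second 9 > R&D/first 5 > R&D/second 4 > Finance/second 3.
Fill QA first block (9 at 22) ; 33 left.
Fill Sales first block (10 at 21) ; 23 left.
Fill Sales second block (12 at 19) ; 11 left.
Facilities first at 18: fill all 3 ; 8 left.
8 remain; put them into QA second at 17.
Total = 22×9 + 21×10 + 19×12 + 18×3 + 17×8 = 826.

826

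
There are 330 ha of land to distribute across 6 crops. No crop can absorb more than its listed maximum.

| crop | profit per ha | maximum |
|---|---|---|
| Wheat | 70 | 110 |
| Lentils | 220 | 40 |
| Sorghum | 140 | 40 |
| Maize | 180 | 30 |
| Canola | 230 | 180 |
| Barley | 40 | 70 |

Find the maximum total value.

64000

Rank by profit per ha: Canola 230 > Lentils 220 > Maize 180 > Sorghum 140 > Wheat 70 > Barley 40.
Canola: +180 to 180 (cap) — 150 left.
Lentils takes 40 to reach its cap of 40 — 110 left.
Give Maize 30 to hit its cap of 30 — 80 left.
Sorghum: +40 to 40 (cap) — 40 left.
Wheat: +40 (room for 110) → 40. Pool exhausted.
Total = 70×40 + 220×40 + 140×40 + 180×30 + 230×180 = 64000.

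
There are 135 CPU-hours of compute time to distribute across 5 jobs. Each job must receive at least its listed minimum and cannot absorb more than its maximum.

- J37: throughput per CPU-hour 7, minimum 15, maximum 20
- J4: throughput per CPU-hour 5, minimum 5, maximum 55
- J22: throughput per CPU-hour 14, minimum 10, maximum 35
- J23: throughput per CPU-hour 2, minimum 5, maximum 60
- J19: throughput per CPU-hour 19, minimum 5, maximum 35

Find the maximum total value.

Meeting every minimum uses 15+5+10+5+5 = 40 CPU-hours, leaving 95.
Order the jobs by throughput per CPU-hour: J19 19 > J22 14 > J37 7 > J4 5 > J23 2.
J19: +30 to 35 (cap) ; 65 left.
J22: +25 to 35 (cap) ; 40 left.
J37 takes 5 more to reach its cap of 20 ; 35 left.
J4: +35 (room for 50) → 40. Pool exhausted.
Total = 7×20 + 5×40 + 14×35 + 2×5 + 19×35 = 1505.

1505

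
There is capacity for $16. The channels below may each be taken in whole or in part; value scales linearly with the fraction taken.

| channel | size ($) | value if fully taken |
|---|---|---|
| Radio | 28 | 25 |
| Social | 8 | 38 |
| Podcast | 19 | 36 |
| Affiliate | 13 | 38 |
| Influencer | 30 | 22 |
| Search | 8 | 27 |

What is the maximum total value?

65

Rank by value-to-size ratio: Social 38/8≈4.75, Search 27/8≈3.38, Affiliate 38/13≈2.92, Podcast 36/19≈1.89, Radio 25/28≈0.893, Influencer 22/30≈0.733.
All 8 $ of Social fit (value 38) → 8 remain.
Take all of Search (8 $, value 27) → 0 $ left.
Total value = 65.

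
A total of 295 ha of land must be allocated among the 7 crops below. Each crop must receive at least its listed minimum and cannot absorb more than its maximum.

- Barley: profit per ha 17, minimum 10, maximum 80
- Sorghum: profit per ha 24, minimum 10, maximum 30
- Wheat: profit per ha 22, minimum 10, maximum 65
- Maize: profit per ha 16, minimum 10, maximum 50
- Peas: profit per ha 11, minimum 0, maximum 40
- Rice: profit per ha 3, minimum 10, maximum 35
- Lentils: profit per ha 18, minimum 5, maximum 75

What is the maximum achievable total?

Meeting every minimum uses 10+10+10+10+0+10+5 = 55 ha, leaving 240.
Highest profit per ha first: Sorghum 24 > Wheat 22 > Lentils 18 > Barley 17 > Maize 16 > Peas 11 > Rice 3.
Sorghum takes 20 more to reach its cap of 30 — 220 left.
Give Wheat 55 more to hit its cap of 65 — 165 left.
Lentils takes 70 more to reach its cap of 75 — 95 left.
Barley: +70 to 80 (cap) — 25 left.
Maize: +25 (room for 40) → 35. Pool exhausted.
Total = 17×80 + 24×30 + 22×65 + 16×35 + 3×10 + 18×75 = 5450.

5450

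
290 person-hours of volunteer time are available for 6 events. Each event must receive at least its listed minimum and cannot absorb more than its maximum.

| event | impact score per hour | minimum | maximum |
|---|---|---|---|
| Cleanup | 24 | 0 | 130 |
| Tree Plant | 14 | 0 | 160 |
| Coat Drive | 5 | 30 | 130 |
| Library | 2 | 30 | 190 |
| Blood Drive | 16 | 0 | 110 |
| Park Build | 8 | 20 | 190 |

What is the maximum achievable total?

Meeting every minimum uses 0+0+30+30+0+20 = 80 person-hours, leaving 210.
Rank by impact score per hour: Cleanup 24 > Blood Drive 16 > Tree Plant 14 > Park Build 8 > Coat Drive 5 > Library 2.
Cleanup: +130 to 130 (cap) → 80 left.
Blood Drive has room for 110 more but only 80 remain, so it gets 80.
Total = 24×130 + 5×30 + 2×30 + 16×80 + 8×20 = 4770.

4770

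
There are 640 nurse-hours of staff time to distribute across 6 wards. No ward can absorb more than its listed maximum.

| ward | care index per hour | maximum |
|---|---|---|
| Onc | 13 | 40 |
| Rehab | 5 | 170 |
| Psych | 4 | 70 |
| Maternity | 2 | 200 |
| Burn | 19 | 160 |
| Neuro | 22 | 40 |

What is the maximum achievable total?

Rank by care index per hour: Neuro 22 > Burn 19 > Onc 13 > Rehab 5 > Psych 4 > Maternity 2.
Give Neuro 40 to hit its cap of 40 → 600 left.
Burn takes 160 to reach its cap of 160 → 440 left.
Onc takes 40 to reach its cap of 40 → 400 left.
Rehab takes 170 to reach its cap of 170 → 230 left.
Psych takes 70 to reach its cap of 70 → 160 left.
Only 160 left; Maternity takes them to reach 160.
Total = 13×40 + 5×170 + 4×70 + 2×160 + 19×160 + 22×40 = 5890.

5890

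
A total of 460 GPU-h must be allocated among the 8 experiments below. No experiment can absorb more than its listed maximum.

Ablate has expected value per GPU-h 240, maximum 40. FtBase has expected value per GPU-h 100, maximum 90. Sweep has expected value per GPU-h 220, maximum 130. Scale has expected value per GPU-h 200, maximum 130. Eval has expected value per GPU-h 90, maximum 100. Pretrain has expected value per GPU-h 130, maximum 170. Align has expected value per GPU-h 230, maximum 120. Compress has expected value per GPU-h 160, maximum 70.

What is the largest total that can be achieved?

Rank by expected value per GPU-h: Ablate 240 > Align 230 > Sweep 220 > Scale 200 > Compress 160 > Pretrain 130 > FtBase 100 > Eval 90.
Ablate takes 40 to reach its cap of 40 ; 420 left.
Align: +120 to 120 (cap) ; 300 left.
Sweep takes 130 to reach its cap of 130 ; 170 left.
Scale: +130 to 130 (cap) ; 40 left.
Compress: +40 (room for 70) → 40. Pool exhausted.
Total = 240×40 + 220×130 + 200×130 + 230×120 + 160×40 = 98200.

98200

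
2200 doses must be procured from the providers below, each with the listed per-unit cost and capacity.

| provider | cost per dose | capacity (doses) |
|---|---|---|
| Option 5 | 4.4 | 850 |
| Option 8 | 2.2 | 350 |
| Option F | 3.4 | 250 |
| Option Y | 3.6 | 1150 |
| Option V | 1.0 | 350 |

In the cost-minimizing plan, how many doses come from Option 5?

Cheapest first:
Option V at 1.0: take all 350 doses → 1850 still needed.
Option 8 at 2.2: take all 350 doses → 1500 still needed.
Take 250 from Option F at 3.4 → need 1250 more.
Option Y at 3.6: take all 1150 doses → 100 still needed.
Option 5 at 4.4: take 100 of its 850 → requirement met.

100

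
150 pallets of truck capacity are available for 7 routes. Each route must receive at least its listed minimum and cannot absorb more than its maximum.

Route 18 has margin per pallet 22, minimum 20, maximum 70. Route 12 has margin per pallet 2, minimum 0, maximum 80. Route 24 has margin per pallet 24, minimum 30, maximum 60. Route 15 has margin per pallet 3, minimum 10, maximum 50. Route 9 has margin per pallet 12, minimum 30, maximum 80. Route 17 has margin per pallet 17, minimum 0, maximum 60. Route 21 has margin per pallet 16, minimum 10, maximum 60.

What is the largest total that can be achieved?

Meeting every minimum uses 20+0+30+10+30+0+10 = 100 pallets, leaving 50.
Highest margin per pallet first: Route 24 24 > Route 18 22 > Route 17 17 > Route 21 16 > Route 9 12 > Route 15 3 > Route 12 2.
Give Route 24 30 more to hit its cap of 60 ; 20 left.
Route 18 has room for 50 more but only 20 remain, so it gets 40.
Total = 22×40 + 24×60 + 3×10 + 12×30 + 16×10 = 2870.

2870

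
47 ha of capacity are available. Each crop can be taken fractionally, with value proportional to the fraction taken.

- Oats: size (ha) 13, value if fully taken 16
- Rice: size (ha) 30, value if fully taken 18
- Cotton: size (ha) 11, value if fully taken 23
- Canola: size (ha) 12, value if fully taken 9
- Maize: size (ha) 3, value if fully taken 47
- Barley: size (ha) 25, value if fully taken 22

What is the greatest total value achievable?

Rank by value-to-size ratio: Maize 47/3≈15.7, Cotton 23/11≈2.09, Oats 16/13≈1.23, Barley 22/25≈0.88, Canola 9/12≈0.75, Rice 18/30≈0.6.
Take all of Maize (3 ha, value 47) ; 44 ha left.
All 11 ha of Cotton fit (value 23) ; 33 remain.
Take all of Oats (13 ha, value 16) ; 20 ha left.
Only 20 ha remain; take 20/25 of Barley for value 22×20/25 = 17.6.
Total value = 103.6.

103.6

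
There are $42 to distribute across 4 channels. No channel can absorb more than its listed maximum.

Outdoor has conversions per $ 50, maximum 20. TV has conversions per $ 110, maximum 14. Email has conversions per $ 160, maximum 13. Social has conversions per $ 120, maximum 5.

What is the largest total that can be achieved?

Highest conversions per $ first: Email 160 > Social 120 > TV 110 > Outdoor 50.
Email: +13 to 13 (cap) → 29 left.
Social takes 5 to reach its cap of 5 → 24 left.
TV: +14 to 14 (cap) → 10 left.
Outdoor has room for 20 but only 10 remain, so it gets 10.
Total = 50×10 + 110×14 + 160×13 + 120×5 = 4720.

4720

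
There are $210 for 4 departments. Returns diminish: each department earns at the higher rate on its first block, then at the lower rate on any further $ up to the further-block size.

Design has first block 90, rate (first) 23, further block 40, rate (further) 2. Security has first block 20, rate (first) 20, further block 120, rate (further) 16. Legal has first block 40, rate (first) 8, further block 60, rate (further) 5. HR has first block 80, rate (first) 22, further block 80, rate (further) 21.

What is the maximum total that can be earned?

Treat each block as its own option and order by rate: Design/first 23 > HR/first 22 > HR/second 21 > Security/first 20 > Security/second 16 > Legal/first 8 > Legal/second 5 > Design/second 2.
Design first at 23: fill all 90 ; 120 left.
Fill HR first block (80 at 22) ; 40 left.
HR second at 21: only 40 left, fill 40.
Total = 23×90 + 22×80 + 21×40 = 4670.

4670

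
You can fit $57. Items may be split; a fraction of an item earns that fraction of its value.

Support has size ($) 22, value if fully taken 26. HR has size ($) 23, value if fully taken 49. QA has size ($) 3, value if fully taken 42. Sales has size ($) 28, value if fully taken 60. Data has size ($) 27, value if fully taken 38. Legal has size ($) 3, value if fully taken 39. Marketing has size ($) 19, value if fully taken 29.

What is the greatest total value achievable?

Rank by value-to-size ratio: QA 42/3≈14, Legal 39/3≈13, Sales 60/28≈2.14, HR 49/23≈2.13, Marketing 29/19≈1.53, Data 38/27≈1.41, Support 26/22≈1.18.
QA: take in full, 3 $ for value 42 → 54 left.
Take all of Legal (3 $, value 39) → 51 $ left.
Take all of Sales (28 $, value 60) → 23 $ left.
Take all of HR (23 $, value 49) → 0 $ left.
Total value = 190.

190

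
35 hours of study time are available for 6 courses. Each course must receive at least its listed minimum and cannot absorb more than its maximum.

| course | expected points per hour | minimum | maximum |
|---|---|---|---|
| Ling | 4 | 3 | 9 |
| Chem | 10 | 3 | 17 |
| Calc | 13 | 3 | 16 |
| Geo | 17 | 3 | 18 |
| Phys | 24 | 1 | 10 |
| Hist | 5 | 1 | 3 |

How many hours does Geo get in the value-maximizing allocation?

Meeting every minimum uses 3+3+3+3+1+1 = 14 hours, leaving 21.
Order the courses by expected points per hour: Phys 24 > Geo 17 > Calc 13 > Chem 10 > Hist 5 > Ling 4.
Phys takes 9 more to reach its cap of 10 → 12 left.
Geo has room for 15 more but only 12 remain, so it gets 15.

15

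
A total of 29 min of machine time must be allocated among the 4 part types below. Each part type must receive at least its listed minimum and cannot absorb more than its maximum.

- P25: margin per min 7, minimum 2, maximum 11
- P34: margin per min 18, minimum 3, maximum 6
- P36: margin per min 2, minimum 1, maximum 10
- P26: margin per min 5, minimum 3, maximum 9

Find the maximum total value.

236

Meeting every minimum uses 2+3+1+3 = 9 min, leaving 20.
Highest margin per min first: P34 18 > P25 7 > P26 5 > P36 2.
Give P34 3 more to hit its cap of 6 ; 17 left.
Give P25 9 more to hit its cap of 11 ; 8 left.
Give P26 6 more to hit its cap of 9 ; 2 left.
Only 2 left; P36 takes them to reach 3.
Total = 7×11 + 18×6 + 2×3 + 5×9 = 236.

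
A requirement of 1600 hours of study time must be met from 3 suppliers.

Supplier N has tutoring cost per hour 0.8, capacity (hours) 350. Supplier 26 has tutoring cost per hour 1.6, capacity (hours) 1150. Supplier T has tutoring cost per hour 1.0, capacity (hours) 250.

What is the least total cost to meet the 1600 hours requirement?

2130

Fill from the cheapest supplier first.
Supplier N (0.8): use full 350 → 1250 hours to go.
Supplier T (1.0): use full 250 → 1000 hours to go.
Take 1000 from Supplier 26 at 1.6 to finish.
Cost = 350×0.8 + 250×1.0 + 1000×1.6 = 2130.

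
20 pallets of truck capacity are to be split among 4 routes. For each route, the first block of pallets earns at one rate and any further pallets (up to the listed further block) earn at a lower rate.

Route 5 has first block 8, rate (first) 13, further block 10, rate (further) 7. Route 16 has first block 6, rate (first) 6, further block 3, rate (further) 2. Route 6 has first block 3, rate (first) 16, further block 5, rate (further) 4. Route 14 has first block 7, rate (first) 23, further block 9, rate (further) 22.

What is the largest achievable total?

Rank every tier by rate: Route 14/first 23 > Route 14/second 22 > Route 6/first 16 > Route 5/first 13 > Route 5/second 7 > Route 16/first 6 > Route 6/second 4 > Route 16/second 2.
Fill Route 14 first block (7 at 23) → 13 left.
Fill Route 14 second block (9 at 22) → 4 left.
Route 6 first at 16: fill all 3 → 1 left.
Route 5 first at 13: only 1 left, fill 1.
Total = 23×7 + 22×9 + 16×3 + 13×1 = 420.

420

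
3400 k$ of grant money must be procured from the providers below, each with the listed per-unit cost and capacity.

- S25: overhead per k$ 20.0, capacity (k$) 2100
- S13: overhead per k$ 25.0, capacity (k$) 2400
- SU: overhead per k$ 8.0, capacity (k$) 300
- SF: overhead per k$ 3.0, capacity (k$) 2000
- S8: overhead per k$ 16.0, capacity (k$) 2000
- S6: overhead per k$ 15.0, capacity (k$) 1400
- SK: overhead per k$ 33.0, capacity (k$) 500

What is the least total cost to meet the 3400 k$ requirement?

24900

Cheapest first:
Take 2000 from SF at 3.0 ; need 1400 more.
SU at 8.0: take all 300 k$ ; 1100 still needed.
S6 (15.0): take the remaining 1100 ; done.
S8, S25, S13, SK: unused.
Cost = 2000×3.0 + 300×8.0 + 1100×15.0 = 24900.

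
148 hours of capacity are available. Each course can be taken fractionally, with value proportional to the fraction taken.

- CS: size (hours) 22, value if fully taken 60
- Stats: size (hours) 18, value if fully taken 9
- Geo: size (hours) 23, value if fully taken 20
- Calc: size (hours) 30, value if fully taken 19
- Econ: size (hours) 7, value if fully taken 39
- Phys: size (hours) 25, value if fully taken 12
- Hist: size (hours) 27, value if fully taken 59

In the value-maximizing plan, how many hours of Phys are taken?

Rank by value-to-size ratio: Econ 39/7≈5.57, CS 60/22≈2.73, Hist 59/27≈2.19, Geo 20/23≈0.87, Calc 19/30≈0.633, Stats 9/18≈0.5, Phys 12/25≈0.48.
All 7 hours of Econ fit (value 39) ; 141 remain.
CS: take in full, 22 hours for value 60 ; 119 left.
All 27 hours of Hist fit (value 59) ; 92 remain.
Take all of Geo (23 hours, value 20) ; 69 hours left.
Calc: take in full, 30 hours for value 19 ; 39 left.
Stats: take in full, 18 hours for value 9 ; 21 left.
Fill the last 21 hours with part of Phys: 21/25 of it earns 10.08.

21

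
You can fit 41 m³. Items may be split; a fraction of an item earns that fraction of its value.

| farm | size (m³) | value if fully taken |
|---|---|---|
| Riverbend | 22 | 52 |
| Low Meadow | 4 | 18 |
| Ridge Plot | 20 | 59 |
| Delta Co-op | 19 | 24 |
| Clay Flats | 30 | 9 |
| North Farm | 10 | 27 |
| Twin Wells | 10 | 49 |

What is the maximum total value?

Best value per unit of size first: Twin Wells 49/10≈4.9, Low Meadow 18/4≈4.5, Ridge Plot 59/20≈2.95, North Farm 27/10≈2.7, Riverbend 52/22≈2.36, Delta Co-op 24/19≈1.26, Clay Flats 9/30≈0.3.
Take all of Twin Wells (10 m³, value 49) → 31 m³ left.
All 4 m³ of Low Meadow fit (value 18) → 27 remain.
Ridge Plot: take in full, 20 m³ for value 59 → 7 left.
Fill the last 7 m³ with part of North Farm: 7/10 of it earns 18.9.
Total value = 144.9.

144.9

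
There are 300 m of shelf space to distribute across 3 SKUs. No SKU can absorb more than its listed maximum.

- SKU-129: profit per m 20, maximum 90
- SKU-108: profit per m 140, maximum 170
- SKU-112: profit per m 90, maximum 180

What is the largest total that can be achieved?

Highest profit per m first: SKU-108 140 > SKU-112 90 > SKU-129 20.
SKU-108: +170 to 170 (cap) — 130 left.
Only 130 left; SKU-112 takes them to reach 130.
Total = 140×170 + 90×130 = 35500.

35500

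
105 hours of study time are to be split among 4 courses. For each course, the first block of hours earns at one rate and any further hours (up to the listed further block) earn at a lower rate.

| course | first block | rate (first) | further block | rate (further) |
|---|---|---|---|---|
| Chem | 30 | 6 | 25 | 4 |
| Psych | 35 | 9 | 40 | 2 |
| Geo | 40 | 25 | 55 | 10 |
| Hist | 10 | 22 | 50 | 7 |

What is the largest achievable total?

Order all 8 blocks by rate: Geo/T1 25 > Hist/T1 22 > Geo/T2 10 > Psych/T1 9 > Hist/T2 7 > Chem/T1 6 > Chem/T2 4 > Psych/T2 2.
Geo/T1 (25): +40 → 65 left.
Fill Hist T1 block (10 at 22) → 55 left.
Geo T2 at 10: fill all 55 → 0 left.
Total = 25×40 + 22×10 + 10×55 = 1770.

1770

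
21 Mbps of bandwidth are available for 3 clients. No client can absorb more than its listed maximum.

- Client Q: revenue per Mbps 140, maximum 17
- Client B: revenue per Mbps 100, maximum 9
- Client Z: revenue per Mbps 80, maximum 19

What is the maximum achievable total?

2780

Order the clients by revenue per Mbps: Client Q 140 > Client B 100 > Client Z 80.
Client Q takes 17 to reach its cap of 17 ; 4 left.
Only 4 left; Client B takes them to reach 4.
Total = 140×17 + 100×4 = 2780.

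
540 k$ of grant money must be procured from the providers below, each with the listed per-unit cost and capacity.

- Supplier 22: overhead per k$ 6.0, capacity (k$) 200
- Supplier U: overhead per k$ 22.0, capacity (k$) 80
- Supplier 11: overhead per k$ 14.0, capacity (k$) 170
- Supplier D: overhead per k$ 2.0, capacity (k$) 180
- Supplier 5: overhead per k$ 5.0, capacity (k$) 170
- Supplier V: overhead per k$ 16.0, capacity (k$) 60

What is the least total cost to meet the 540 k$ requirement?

2350

Fill from the cheapest provider first.
Supplier D (2.0): use full 180 ; 360 k$ to go.
Take 170 from Supplier 5 at 5.0 ; need 190 more.
Take 190 from Supplier 22 at 6.0 to finish.
Supplier 11, Supplier V, Supplier U: unused.
Cost = 180×2.0 + 170×5.0 + 190×6.0 = 2350.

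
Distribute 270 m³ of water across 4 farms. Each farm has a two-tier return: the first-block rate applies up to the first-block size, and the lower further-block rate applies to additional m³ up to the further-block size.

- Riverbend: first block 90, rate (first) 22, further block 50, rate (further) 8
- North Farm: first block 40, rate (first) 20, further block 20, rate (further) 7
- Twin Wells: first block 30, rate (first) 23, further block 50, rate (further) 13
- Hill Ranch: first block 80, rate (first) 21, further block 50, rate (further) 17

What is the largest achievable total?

Rank every tier by rate: Twin Wells/tier1 23 > Riverbend/tier1 22 > Hill Ranch/tier1 21 > North Farm/tier1 20 > Hill Ranch/tier2 17 > Twin Wells/tier2 13 > Riverbend/tier2 8 > North Farm/tier2 7.
Twin Wells/tier1 (23): +30 → 240 left.
Riverbend tier1 at 22: fill all 90 → 150 left.
Fill Hill Ranch tier1 block (80 at 21) → 70 left.
North Farm/tier1 (20): +40 → 30 left.
30 remain; put them into Hill Ranch tier2 at 17.
Total = 23×30 + 22×90 + 21×80 + 20×40 + 17×30 = 5660.

5660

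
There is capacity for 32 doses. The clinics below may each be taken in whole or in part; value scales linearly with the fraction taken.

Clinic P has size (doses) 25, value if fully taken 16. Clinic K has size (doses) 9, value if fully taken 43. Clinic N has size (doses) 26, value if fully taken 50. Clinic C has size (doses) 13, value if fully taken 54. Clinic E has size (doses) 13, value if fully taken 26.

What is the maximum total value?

Best value per unit of size first: Clinic K 43/9≈4.78, Clinic C 54/13≈4.15, Clinic E 26/13≈2, Clinic N 50/26≈1.92, Clinic P 16/25≈0.64.
Take all of Clinic K (9 doses, value 43) ; 23 doses left.
Take all of Clinic C (13 doses, value 54) ; 10 doses left.
Only 10 doses remain; take 10/13 of Clinic E for value 26×10/13 = 20.
Total value = 117.

117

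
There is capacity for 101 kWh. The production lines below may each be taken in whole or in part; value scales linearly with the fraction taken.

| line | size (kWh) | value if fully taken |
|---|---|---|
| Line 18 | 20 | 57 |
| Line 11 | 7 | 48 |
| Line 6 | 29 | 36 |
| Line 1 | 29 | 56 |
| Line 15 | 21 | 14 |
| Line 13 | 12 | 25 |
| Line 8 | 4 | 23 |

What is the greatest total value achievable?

245

Sort by value density: Line 11 48/7≈6.86, Line 8 23/4≈5.75, Line 18 57/20≈2.85, Line 13 25/12≈2.08, Line 1 56/29≈1.93, Line 6 36/29≈1.24, Line 15 14/21≈0.667.
Take all of Line 11 (7 kWh, value 48) → 94 kWh left.
Line 8: take in full, 4 kWh for value 23 → 90 left.
Take all of Line 18 (20 kWh, value 57) → 70 kWh left.
Line 13: take in full, 12 kWh for value 25 → 58 left.
Take all of Line 1 (29 kWh, value 56) → 29 kWh left.
Line 6: take in full, 29 kWh for value 36 → 0 left.
Total value = 245.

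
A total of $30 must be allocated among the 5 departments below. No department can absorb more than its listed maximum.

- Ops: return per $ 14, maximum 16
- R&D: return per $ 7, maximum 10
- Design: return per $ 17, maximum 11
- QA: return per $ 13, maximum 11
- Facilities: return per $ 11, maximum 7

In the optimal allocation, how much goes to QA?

Highest return per $ first: Design 17 > Ops 14 > QA 13 > Facilities 11 > R&D 7.
Design: +11 to 11 (cap) → 19 left.
Ops takes 16 to reach its cap of 16 → 3 left.
QA has room for 11 but only 3 remain, so it gets 3.

3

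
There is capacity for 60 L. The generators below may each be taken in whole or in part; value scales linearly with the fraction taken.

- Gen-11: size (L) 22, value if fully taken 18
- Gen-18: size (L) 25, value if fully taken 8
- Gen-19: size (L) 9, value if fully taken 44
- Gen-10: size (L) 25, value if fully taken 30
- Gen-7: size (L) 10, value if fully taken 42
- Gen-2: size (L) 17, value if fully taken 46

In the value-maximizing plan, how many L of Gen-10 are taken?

Best value per unit of size first: Gen-19 44/9≈4.89, Gen-7 42/10≈4.2, Gen-2 46/17≈2.71, Gen-10 30/25≈1.2, Gen-11 18/22≈0.818, Gen-18 8/25≈0.32.
Gen-19: take in full, 9 L for value 44 — 51 left.
Take all of Gen-7 (10 L, value 42) — 41 L left.
Take all of Gen-2 (17 L, value 46) — 24 L left.
Only 24 L remain; take 24/25 of Gen-10 for value 30×24/25 = 28.8.

24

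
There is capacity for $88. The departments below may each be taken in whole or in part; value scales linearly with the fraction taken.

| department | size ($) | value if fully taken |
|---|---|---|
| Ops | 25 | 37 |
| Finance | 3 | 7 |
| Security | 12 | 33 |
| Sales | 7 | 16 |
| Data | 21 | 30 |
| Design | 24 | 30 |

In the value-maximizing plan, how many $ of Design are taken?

Sort by value density: Security 33/12≈2.75, Finance 7/3≈2.33, Sales 16/7≈2.29, Ops 37/25≈1.48, Data 30/21≈1.43, Design 30/24≈1.25.
Security: take in full, 12 $ for value 33 ; 76 left.
All 3 $ of Finance fit (value 7) ; 73 remain.
All 7 $ of Sales fit (value 16) ; 66 remain.
Take all of Ops (25 $, value 37) ; 41 $ left.
Data: take in full, 21 $ for value 30 ; 20 left.
Fill the last 20 $ with part of Design: 20/24 of it earns 25.

20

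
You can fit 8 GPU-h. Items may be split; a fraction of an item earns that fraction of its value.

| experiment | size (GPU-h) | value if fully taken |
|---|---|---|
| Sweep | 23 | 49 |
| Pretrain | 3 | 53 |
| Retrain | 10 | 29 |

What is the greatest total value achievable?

Sort by value density: Pretrain 53/3≈17.7, Retrain 29/10≈2.9, Sweep 49/23≈2.13.
All 3 GPU-h of Pretrain fit (value 53) ; 5 remain.
5 GPU-h left: a 5/10 share of Retrain gives 29×5/10 = 14.5.
Total value = 67.5.

67.5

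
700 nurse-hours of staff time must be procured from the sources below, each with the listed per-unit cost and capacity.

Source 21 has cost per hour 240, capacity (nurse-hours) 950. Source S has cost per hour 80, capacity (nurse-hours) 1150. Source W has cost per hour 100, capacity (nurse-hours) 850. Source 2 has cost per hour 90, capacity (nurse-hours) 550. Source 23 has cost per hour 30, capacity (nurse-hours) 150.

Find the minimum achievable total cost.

Use sources in increasing cost order.
Source 23 (30): use full 150 ; 550 nurse-hours to go.
Take 550 from Source S at 80 to finish.
Source 2, Source W, Source 21: unused.
Cost = 150×30 + 550×80 = 48500.

48500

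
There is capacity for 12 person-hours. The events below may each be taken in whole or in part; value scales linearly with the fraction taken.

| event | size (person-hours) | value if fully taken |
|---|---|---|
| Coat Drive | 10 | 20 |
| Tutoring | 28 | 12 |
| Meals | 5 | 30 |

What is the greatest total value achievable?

Rank by value-to-size ratio: Meals 30/5≈6, Coat Drive 20/10≈2, Tutoring 12/28≈0.429.
All 5 person-hours of Meals fit (value 30) → 7 remain.
Only 7 person-hours remain; take 7/10 of Coat Drive for value 20×7/10 = 14.
Total value = 44.

44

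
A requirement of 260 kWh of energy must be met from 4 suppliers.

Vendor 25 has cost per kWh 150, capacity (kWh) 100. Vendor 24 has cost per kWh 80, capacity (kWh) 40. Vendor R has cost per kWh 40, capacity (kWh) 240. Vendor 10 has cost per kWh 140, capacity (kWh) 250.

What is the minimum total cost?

11200

Fill from the cheapest supplier first.
Vendor R at 40: take all 240 kWh ; 20 still needed.
Take 20 from Vendor 24 at 80 to finish.
Vendor 10, Vendor 25: unused.
Cost = 240×40 + 20×80 = 11200.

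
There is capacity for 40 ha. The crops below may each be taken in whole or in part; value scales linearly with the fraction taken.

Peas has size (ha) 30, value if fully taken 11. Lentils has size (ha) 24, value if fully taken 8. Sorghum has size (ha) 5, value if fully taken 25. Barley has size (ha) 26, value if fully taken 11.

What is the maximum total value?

39.3

Sort by value density: Sorghum 25/5≈5, Barley 11/26≈0.423, Peas 11/30≈0.367, Lentils 8/24≈0.333.
All 5 ha of Sorghum fit (value 25) → 35 remain.
Take all of Barley (26 ha, value 11) → 9 ha left.
Only 9 ha remain; take 9/30 of Peas for value 11×9/30 = 3.3.
Total value = 39.3.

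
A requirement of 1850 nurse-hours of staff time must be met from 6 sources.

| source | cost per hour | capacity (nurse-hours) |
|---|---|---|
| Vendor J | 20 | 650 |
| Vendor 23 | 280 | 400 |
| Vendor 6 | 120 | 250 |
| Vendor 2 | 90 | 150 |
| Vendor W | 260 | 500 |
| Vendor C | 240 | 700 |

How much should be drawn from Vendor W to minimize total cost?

Cheapest first:
Vendor J (20): use full 650 — 1200 nurse-hours to go.
Vendor 2 at 90: take all 150 nurse-hours — 1050 still needed.
Take 250 from Vendor 6 at 120 — need 800 more.
Take 700 from Vendor C at 240 — need 100 more.
Vendor W at 260: take 100 of its 500 — requirement met.
Vendor 23: unused.

100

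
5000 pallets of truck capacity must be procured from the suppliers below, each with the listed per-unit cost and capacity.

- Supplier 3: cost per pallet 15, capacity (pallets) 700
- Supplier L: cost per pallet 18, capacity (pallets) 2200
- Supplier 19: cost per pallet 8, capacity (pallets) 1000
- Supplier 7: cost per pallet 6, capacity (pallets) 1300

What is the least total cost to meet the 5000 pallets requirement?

Use suppliers in increasing cost order.
Supplier 7 at 6: take all 1300 pallets ; 3700 still needed.
Supplier 19 at 8: take all 1000 pallets ; 2700 still needed.
Take 700 from Supplier 3 at 15 ; need 2000 more.
Supplier L at 18: take 2000 of its 2200 ; requirement met.
Cost = 1300×6 + 1000×8 + 700×15 + 2000×18 = 62300.

62300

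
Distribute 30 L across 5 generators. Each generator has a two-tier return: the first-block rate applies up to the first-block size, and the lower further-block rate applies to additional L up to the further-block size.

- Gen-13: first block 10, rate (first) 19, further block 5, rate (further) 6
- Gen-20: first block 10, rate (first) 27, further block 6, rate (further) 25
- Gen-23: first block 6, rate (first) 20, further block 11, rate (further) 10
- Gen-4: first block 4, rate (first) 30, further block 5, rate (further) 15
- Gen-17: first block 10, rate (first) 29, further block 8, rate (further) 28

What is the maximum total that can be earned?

850

Order all 10 blocks by rate: Gen-4/first 30 > Gen-17/first 29 > Gen-17/second 28 > Gen-20/first 27 > Gen-20/second 25 > Gen-23/first 20 > Gen-13/first 19 > Gen-4/second 15 > Gen-23/second 10 > Gen-13/second 6.
Gen-4/first (30): +4 ; 26 left.
Gen-17/first (29): +10 ; 16 left.
Fill Gen-17 second block (8 at 28) ; 8 left.
Gen-20/first: +8 of 10 at 27; pool empty.
Total = 30×4 + 29×10 + 28×8 + 27×8 = 850.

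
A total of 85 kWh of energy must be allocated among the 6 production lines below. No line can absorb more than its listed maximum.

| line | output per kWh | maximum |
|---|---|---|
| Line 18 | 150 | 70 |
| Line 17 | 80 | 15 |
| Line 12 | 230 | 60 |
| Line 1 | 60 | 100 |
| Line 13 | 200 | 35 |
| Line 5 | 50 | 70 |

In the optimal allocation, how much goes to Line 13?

Order the production lines by output per kWh: Line 12 230 > Line 13 200 > Line 18 150 > Line 17 80 > Line 1 60 > Line 5 50.
Line 12 takes 60 to reach its cap of 60 — 25 left.
Only 25 left; Line 13 takes them to reach 25.

25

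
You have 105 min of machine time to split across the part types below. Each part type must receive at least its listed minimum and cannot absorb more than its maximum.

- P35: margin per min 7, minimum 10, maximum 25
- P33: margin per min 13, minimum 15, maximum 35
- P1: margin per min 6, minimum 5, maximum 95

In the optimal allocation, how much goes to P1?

Meeting every minimum uses 10+15+5 = 30 min, leaving 75.
Rank by margin per min: P33 13 > P35 7 > P1 6.
Give P33 20 more to hit its cap of 35 ; 55 left.
P35: +15 to 25 (cap) ; 40 left.
Only 40 left; P1 takes them to reach 45.

45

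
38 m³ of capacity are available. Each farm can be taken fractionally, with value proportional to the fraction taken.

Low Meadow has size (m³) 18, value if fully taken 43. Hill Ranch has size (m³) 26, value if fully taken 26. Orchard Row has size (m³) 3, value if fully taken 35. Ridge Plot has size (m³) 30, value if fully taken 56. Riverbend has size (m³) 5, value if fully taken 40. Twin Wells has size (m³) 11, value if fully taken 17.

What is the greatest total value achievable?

140.4

Sort by value density: Orchard Row 35/3≈11.7, Riverbend 40/5≈8, Low Meadow 43/18≈2.39, Ridge Plot 56/30≈1.87, Twin Wells 17/11≈1.55, Hill Ranch 26/26≈1.
Take all of Orchard Row (3 m³, value 35) → 35 m³ left.
All 5 m³ of Riverbend fit (value 40) → 30 remain.
All 18 m³ of Low Meadow fit (value 43) → 12 remain.
12 m³ left: a 12/30 share of Ridge Plot gives 56×12/30 = 22.4.
Total value = 140.4.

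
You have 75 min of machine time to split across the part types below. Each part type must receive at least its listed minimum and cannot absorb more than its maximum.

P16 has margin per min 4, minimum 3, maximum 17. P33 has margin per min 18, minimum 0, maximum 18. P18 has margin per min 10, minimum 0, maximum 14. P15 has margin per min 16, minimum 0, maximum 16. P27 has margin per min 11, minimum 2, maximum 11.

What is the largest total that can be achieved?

Meeting every minimum uses 3+0+0+0+2 = 5 min, leaving 70.
Highest margin per min first: P33 18 > P15 16 > P27 11 > P18 10 > P16 4.
Give P33 18 more to hit its cap of 18 ; 52 left.
Give P15 16 more to hit its cap of 16 ; 36 left.
P27 takes 9 more to reach its cap of 11 ; 27 left.
P18 takes 14 more to reach its cap of 14 ; 13 left.
Only 13 left; P16 takes them to reach 16.
Total = 4×16 + 18×18 + 10×14 + 16×16 + 11×11 = 905.

905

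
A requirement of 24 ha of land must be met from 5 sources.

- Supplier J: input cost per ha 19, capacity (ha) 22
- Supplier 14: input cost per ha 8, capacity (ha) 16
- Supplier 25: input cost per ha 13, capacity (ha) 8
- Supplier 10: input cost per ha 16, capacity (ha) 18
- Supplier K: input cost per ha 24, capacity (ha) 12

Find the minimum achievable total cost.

232

Fill from the cheapest source first.
Supplier 14 at 8: take all 16 ha ; 8 still needed.
Supplier 25 (13): use full 8 ; 0 ha to go.
Supplier 10, Supplier J, Supplier K: unused.
Cost = 16×8 + 8×13 = 232.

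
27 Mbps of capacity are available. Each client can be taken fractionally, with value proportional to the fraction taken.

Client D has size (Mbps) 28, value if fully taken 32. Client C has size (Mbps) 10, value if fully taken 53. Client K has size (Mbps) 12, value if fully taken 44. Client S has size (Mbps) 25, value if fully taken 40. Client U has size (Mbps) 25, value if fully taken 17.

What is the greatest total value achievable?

105

Rank by value-to-size ratio: Client C 53/10≈5.3, Client K 44/12≈3.67, Client S 40/25≈1.6, Client D 32/28≈1.14, Client U 17/25≈0.68.
Take all of Client C (10 Mbps, value 53) ; 17 Mbps left.
All 12 Mbps of Client K fit (value 44) ; 5 remain.
Fill the last 5 Mbps with part of Client S: 5/25 of it earns 8.
Total value = 105.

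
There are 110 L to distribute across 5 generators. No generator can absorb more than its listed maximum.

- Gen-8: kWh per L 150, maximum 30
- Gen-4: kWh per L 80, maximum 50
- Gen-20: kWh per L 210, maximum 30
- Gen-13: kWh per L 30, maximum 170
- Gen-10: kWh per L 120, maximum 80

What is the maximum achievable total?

16800

Rank by kWh per L: Gen-20 210 > Gen-8 150 > Gen-10 120 > Gen-4 80 > Gen-13 30.
Gen-20 takes 30 to reach its cap of 30 — 80 left.
Gen-8 takes 30 to reach its cap of 30 — 50 left.
Gen-10 has room for 80 but only 50 remain, so it gets 50.
Total = 150×30 + 210×30 + 120×50 = 16800.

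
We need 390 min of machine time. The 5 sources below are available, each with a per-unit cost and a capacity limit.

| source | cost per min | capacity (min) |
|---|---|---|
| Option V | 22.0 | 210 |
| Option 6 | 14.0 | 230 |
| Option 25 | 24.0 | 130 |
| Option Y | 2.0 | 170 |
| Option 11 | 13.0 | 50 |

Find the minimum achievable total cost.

3370

Fill from the cheapest source first.
Option Y (2.0): use full 170 — 220 min to go.
Option 11 (13.0): use full 50 — 170 min to go.
Option 6 (14.0): take the remaining 170 — done.
Option V, Option 25: unused.
Cost = 170×2.0 + 50×13.0 + 170×14.0 = 3370.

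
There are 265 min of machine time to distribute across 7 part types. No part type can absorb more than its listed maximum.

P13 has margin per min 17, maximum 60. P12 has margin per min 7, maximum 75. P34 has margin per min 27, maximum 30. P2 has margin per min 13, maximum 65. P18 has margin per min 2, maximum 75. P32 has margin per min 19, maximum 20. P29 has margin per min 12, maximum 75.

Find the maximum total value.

4060

Highest margin per min first: P34 27 > P32 19 > P13 17 > P2 13 > P29 12 > P12 7 > P18 2.
Give P34 30 to hit its cap of 30 — 235 left.
P32 takes 20 to reach its cap of 20 — 215 left.
P13: +60 to 60 (cap) — 155 left.
P2 takes 65 to reach its cap of 65 — 90 left.
P29: +75 to 75 (cap) — 15 left.
P12: +15 (room for 75) → 15. Pool exhausted.
Total = 17×60 + 7×15 + 27×30 + 13×65 + 19×20 + 12×75 = 4060.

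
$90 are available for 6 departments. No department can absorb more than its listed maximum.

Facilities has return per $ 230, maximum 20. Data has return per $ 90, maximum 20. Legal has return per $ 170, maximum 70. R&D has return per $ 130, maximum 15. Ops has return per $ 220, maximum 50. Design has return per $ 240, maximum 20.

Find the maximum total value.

Order the departments by return per $: Design 240 > Facilities 230 > Ops 220 > Legal 170 > R&D 130 > Data 90.
Design takes 20 to reach its cap of 20 — 70 left.
Facilities takes 20 to reach its cap of 20 — 50 left.
Give Ops 50 to hit its cap of 50 — 0 left.
Total = 230×20 + 220×50 + 240×20 = 20400.

20400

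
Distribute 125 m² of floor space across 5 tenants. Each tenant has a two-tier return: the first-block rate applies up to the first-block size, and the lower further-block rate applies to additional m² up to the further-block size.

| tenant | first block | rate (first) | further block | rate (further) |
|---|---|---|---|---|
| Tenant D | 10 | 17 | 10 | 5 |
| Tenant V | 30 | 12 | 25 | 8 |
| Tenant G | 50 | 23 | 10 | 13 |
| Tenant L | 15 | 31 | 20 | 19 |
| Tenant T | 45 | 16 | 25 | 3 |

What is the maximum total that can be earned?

Rank every tier by rate: Tenant L/T1 31 > Tenant G/T1 23 > Tenant L/T2 19 > Tenant D/T1 17 > Tenant T/T1 16 > Tenant G/T2 13 > Tenant V/T1 12 > Tenant V/T2 8 > Tenant D/T2 5 > Tenant T/T2 3.
Tenant L T1 at 31: fill all 15 ; 110 left.
Fill Tenant G T1 block (50 at 23) ; 60 left.
Tenant L/T2 (19): +20 ; 40 left.
Tenant D T1 at 17: fill all 10 ; 30 left.
Tenant T T1 at 16: only 30 left, fill 30.
Total = 31×15 + 23×50 + 19×20 + 17×10 + 16×30 = 2645.

2645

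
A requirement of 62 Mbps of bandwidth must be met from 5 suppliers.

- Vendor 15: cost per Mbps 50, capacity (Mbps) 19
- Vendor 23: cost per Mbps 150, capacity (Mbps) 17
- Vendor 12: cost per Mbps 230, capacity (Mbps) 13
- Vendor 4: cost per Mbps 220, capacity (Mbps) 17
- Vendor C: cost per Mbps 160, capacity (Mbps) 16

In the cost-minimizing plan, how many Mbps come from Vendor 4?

Use suppliers in increasing cost order.
Take 19 from Vendor 15 at 50 → need 43 more.
Take 17 from Vendor 23 at 150 → need 26 more.
Vendor C at 160: take all 16 Mbps → 10 still needed.
Vendor 4 at 220: take 10 of its 17 → requirement met.
Vendor 12: unused.

10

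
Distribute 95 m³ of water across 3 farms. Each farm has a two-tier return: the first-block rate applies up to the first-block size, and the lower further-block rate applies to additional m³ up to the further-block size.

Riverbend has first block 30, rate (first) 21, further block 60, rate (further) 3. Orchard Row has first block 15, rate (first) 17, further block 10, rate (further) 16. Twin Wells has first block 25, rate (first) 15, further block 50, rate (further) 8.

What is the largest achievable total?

Rank every tier by rate: Riverbend/first 21 > Orchard Row/first 17 > Orchard Row/second 16 > Twin Wells/first 15 > Twin Wells/second 8 > Riverbend/second 3.
Riverbend first at 21: fill all 30 — 65 left.
Fill Orchard Row first block (15 at 17) — 50 left.
Fill Orchard Row second block (10 at 16) — 40 left.
Twin Wells/first (15): +25 — 15 left.
Twin Wells/second: +15 of 50 at 8; pool empty.
Total = 21×30 + 17×15 + 16×10 + 15×25 + 8×15 = 1540.

1540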